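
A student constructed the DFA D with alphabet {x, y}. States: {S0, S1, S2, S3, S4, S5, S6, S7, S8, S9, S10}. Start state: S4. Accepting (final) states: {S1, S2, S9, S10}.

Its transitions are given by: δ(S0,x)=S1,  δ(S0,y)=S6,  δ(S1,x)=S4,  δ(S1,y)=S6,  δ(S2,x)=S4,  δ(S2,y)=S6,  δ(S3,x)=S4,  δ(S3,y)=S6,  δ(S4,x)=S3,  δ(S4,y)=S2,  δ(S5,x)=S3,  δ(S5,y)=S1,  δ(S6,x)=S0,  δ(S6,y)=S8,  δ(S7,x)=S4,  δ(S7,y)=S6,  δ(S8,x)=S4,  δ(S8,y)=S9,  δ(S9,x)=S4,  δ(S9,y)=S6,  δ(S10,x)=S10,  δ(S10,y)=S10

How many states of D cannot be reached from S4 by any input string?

No path from S4 leads to S5, S7, S10; the other 8 states are all reachable.

3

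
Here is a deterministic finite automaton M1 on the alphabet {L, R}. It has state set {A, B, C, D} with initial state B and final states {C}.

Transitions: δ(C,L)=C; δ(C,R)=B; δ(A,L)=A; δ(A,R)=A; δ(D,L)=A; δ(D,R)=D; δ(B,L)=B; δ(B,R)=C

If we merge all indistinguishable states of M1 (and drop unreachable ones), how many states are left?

States {A,D} cannot be reached from the start state, so discard them.
Start with accepting vs non-accepting: {C} | {B}.
No further refinement is possible. Final partition (2 blocks): {C} | {B}.

2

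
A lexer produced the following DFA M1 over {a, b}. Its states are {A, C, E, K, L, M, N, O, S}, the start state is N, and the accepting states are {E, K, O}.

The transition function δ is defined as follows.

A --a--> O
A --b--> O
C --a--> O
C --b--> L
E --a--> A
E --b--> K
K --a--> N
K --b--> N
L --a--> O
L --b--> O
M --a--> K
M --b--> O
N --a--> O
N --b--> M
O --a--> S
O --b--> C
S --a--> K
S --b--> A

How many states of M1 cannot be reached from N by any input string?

No path from N leads to E; the other 8 states are all reachable.

1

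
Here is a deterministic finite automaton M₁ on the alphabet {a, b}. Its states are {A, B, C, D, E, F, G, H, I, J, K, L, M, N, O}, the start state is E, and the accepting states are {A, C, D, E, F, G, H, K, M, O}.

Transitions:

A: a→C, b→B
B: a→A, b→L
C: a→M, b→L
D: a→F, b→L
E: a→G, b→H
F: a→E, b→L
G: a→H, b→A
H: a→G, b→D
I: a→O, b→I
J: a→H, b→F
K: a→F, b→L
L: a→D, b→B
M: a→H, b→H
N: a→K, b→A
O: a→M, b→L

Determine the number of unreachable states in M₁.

BFS from E reaches {A, B, C, D, E, F, G, H, L, M}; the 5 state(s) I, J, K, N, O are never visited.

5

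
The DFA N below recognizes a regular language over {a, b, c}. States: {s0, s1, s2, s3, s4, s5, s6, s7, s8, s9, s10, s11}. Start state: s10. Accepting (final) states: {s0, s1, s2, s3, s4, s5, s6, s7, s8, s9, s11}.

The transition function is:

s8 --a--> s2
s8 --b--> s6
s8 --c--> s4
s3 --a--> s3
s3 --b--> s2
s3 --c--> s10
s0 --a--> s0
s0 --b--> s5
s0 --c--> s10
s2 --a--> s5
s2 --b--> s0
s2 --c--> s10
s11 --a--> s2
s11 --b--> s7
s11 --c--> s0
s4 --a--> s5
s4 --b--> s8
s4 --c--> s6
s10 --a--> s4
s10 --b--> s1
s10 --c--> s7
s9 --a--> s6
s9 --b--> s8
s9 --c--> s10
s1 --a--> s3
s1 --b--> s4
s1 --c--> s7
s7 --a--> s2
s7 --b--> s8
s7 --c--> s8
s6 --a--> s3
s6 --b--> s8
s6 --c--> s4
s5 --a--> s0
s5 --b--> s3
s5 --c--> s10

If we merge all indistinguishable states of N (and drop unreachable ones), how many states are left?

3

States {s9,s11} cannot be reached from the start state, so discard them.
Start with accepting vs non-accepting: {s0,s1,s2,s3,s4,s5,s6,s7,s8} | {s10}.
Split {s0,s1,s2,s3,s4,s5,s6,s7,s8} by δ(·,c) → {s1,s4,s6,s7,s8} and {s0,s2,s3,s5}.
Stable partition: {s1,s4,s6,s7,s8} | {s10} | {s0,s2,s3,s5} — 3 equivalence classes.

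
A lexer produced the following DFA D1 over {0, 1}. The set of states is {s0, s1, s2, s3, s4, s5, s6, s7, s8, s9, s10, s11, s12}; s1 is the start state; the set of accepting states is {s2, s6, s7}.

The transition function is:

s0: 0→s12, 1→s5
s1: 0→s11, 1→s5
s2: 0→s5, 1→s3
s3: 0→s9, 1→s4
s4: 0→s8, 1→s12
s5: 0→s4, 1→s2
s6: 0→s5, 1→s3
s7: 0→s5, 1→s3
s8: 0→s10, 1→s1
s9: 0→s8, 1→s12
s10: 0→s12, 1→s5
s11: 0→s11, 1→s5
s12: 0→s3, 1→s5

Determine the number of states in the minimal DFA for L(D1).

Reachable states from the start: {s1,s2,s3,s4,s5,s8,s9,s10,s11,s12}. Unreachable: {s0,s6,s7} — drop them.
P0 = {s2} | {s1,s3,s4,s5,s8,s9,s10,s11,s12}.
Split {s1,s3,s4,s5,s8,s9,s10,s11,s12} by δ(·,1) → {s1,s3,s4,s8,s9,s10,s11,s12} and {s5}.
Split {s1,s3,s4,s8,s9,s10,s11,s12} by δ(·,1) → {s1,s10,s11,s12} and {s3,s4,s8,s9}.
Refine {s1,s10,s11,s12} on symbol 0: members go to different blocks, giving {s1,s10,s11} and {s12}.
Split {s1,s10,s11} by δ(·,0) → {s1,s11} and {s10}.
Split {s3,s4,s8,s9} by δ(·,0) → {s3,s4,s9} and {s8}.
On input 0, block {s3,s4,s9} splits into {s4,s9} and {s3}.
The partition is now stable with 8 blocks: {s2} | {s1,s11} | {s5} | {s4,s9} | {s12} | {s10} | {s8} | {s3}.

8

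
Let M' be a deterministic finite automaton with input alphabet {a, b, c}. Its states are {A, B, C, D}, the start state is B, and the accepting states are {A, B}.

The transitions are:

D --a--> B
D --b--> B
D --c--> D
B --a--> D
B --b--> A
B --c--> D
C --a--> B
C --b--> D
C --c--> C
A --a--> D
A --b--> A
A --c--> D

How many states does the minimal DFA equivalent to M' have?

2

First remove the unreachable states {C}; 3 states remain.
Start with accepting vs non-accepting: {A,B} | {D}.
No further refinement is possible. Final partition (2 blocks): {A,B} | {D}.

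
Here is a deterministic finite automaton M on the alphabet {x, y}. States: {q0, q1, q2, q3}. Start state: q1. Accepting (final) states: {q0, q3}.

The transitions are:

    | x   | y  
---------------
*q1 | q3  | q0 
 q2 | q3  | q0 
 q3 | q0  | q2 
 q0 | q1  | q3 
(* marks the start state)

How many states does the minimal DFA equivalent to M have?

3

All states are reachable from the start state.
Initial partition by acceptance: {q0,q3} | {q1,q2}.
On input x, block {q0,q3} splits into {q0} and {q3}.
Stable partition: {q0} | {q1,q2} | {q3} — 3 equivalence classes.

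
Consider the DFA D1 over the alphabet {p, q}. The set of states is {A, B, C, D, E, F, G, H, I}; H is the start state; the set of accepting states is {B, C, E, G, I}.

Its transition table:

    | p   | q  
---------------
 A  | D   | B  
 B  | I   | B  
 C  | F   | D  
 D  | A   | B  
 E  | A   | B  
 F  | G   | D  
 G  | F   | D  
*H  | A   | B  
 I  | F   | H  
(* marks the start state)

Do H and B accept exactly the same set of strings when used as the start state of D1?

No

States {C,E} cannot be reached from the start state, so discard them.
Start with accepting vs non-accepting: {B,G,I} | {A,D,F,H}.
Refine {B,G,I} on symbol p: members go to different blocks, giving {G,I} and {B}.
Split {A,D,F,H} by δ(·,p) → {A,D,H} and {F}.
Stable partition: {G,I} | {A,D,H} | {B} | {F} — 4 equivalence classes.
H and B end up in different blocks, so they are distinguishable. For instance, the string 'ε' is accepted from only B.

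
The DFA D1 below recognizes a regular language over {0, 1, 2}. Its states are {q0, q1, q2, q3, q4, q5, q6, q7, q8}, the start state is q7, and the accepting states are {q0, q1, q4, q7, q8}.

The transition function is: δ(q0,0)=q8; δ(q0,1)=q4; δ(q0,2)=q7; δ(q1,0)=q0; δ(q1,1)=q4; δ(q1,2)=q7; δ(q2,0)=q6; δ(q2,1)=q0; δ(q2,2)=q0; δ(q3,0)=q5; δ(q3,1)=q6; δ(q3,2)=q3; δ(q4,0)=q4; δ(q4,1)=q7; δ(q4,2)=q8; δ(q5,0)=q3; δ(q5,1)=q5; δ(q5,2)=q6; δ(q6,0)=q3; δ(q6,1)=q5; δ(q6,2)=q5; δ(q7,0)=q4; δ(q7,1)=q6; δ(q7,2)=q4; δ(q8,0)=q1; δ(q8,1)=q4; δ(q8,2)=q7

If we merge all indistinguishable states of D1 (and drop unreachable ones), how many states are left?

Reachable states from the start: {q0,q1,q3,q4,q5,q6,q7,q8}. Unreachable: {q2} — drop them.
Start with accepting vs non-accepting: {q0,q1,q4,q7,q8} | {q3,q5,q6}.
On input 1, block {q0,q1,q4,q7,q8} splits into {q0,q1,q4,q8} and {q7}.
On input 1, block {q0,q1,q4,q8} splits into {q0,q1,q8} and {q4}.
No further refinement is possible. Final partition (4 blocks): {q0,q1,q8} | {q3,q5,q6} | {q7} | {q4}.

4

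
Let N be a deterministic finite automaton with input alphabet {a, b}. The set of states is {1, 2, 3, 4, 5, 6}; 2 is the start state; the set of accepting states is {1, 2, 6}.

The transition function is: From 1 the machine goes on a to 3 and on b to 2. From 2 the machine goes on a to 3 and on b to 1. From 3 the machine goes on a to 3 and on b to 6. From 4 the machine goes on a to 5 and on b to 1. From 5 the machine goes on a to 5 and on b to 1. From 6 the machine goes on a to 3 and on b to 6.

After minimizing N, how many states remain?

2

Reachable states from the start: {1,2,3,6}. Unreachable: {4,5} — drop them.
P0 = {1,2,6} | {3}.
The partition is now stable with 2 blocks: {1,2,6} | {3}.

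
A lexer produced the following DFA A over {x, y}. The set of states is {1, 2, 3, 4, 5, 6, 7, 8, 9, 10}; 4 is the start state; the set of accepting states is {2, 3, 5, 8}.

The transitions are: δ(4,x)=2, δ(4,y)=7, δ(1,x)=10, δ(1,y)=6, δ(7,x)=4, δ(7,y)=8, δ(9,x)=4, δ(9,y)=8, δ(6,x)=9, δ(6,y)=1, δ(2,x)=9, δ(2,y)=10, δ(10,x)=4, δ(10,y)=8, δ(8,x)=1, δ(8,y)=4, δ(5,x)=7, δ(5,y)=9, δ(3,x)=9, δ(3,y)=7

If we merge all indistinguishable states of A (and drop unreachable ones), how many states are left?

5

Reachable states from the start: {1,2,4,6,7,8,9,10}. Unreachable: {3,5} — drop them.
P0 = {2,8} | {1,4,6,7,9,10}.
On input x, block {1,4,6,7,9,10} splits into {1,6,7,9,10} and {4}.
On input y, block {2,8} splits into {2} and {8}.
Split {1,6,7,9,10} by δ(·,x) → {7,9,10} and {1,6}.
No further refinement is possible. Final partition (5 blocks): {2} | {7,9,10} | {4} | {8} | {1,6}.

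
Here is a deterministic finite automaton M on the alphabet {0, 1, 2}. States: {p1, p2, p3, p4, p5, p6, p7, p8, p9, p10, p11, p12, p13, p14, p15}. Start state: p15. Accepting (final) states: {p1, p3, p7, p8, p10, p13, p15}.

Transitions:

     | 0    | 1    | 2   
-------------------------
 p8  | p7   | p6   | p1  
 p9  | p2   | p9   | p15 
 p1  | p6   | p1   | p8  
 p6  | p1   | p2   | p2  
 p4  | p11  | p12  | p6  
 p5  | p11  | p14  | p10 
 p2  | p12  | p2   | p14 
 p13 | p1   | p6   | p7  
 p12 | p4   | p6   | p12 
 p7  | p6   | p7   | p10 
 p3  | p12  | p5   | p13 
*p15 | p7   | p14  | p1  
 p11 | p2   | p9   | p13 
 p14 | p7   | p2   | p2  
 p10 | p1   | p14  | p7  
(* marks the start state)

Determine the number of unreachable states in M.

Starting at p15 and following transitions, the reachable set is {p1, p2, p4, p6, p7, p8, p9, p10, p11, p12, p13, p14, p15}. That leaves p3, p5 unreachable — 2 in total.

2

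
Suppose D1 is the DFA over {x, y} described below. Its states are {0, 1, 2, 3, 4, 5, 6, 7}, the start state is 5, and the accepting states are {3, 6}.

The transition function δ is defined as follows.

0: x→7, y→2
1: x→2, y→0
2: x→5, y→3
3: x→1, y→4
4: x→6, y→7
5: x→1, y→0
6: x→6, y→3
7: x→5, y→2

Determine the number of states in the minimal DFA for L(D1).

8

All states are reachable from the start state.
Initial partition by acceptance: {3,6} | {0,1,2,4,5,7}.
On input x, block {3,6} splits into {3} and {6}.
Refine {0,1,2,4,5,7} on symbol x: members go to different blocks, giving {0,1,2,5,7} and {4}.
Refine {0,1,2,5,7} on symbol y: members go to different blocks, giving {0,1,5,7} and {2}.
Split {0,1,5,7} by δ(·,x) → {0,5,7} and {1}.
Split {0,5,7} by δ(·,x) → {0,7} and {5}.
On input x, block {0,7} splits into {0} and {7}.
The partition is now stable with 8 blocks: {3} | {0} | {6} | {4} | {2} | {1} | {5} | {7}.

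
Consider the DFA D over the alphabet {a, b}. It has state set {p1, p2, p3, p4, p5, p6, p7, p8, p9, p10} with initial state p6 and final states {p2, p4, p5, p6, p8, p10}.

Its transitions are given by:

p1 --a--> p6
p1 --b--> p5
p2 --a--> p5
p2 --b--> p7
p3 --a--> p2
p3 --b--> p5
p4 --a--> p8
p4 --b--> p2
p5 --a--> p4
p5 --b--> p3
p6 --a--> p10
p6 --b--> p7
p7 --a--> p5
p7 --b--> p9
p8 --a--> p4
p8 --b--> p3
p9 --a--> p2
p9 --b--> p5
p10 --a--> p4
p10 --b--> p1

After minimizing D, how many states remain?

All states are reachable from the start state.
Initial partition by acceptance: {p2,p4,p5,p6,p8,p10} | {p1,p3,p7,p9}.
Refine {p2,p4,p5,p6,p8,p10} on symbol b: members go to different blocks, giving {p2,p5,p6,p8,p10} and {p4}.
Refine {p2,p5,p6,p8,p10} on symbol a: members go to different blocks, giving {p5,p8,p10} and {p2,p6}.
On input a, block {p1,p3,p7,p9} splits into {p1,p3,p9} and {p7}.
The partition is now stable with 5 blocks: {p5,p8,p10} | {p1,p3,p9} | {p4} | {p2,p6} | {p7}.

5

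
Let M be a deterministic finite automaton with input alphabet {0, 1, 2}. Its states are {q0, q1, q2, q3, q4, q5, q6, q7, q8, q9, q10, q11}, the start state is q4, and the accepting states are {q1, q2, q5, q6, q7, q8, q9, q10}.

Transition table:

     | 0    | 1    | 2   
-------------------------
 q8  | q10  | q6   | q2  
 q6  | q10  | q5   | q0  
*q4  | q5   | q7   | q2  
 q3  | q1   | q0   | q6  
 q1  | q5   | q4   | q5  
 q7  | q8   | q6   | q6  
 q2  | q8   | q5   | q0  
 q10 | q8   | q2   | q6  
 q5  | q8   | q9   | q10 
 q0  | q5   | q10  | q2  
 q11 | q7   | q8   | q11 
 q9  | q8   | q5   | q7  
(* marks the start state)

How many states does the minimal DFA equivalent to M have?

4

States {q1,q3,q11} cannot be reached from the start state, so discard them.
Initial partition by acceptance: {q2,q5,q6,q7,q8,q9,q10} | {q0,q4}.
On input 2, block {q2,q5,q6,q7,q8,q9,q10} splits into {q5,q7,q8,q9,q10} and {q2,q6}.
Refine {q5,q7,q8,q9,q10} on symbol 1: members go to different blocks, giving {q7,q8,q10} and {q5,q9}.
Stable partition: {q7,q8,q10} | {q0,q4} | {q2,q6} | {q5,q9} — 4 equivalence classes.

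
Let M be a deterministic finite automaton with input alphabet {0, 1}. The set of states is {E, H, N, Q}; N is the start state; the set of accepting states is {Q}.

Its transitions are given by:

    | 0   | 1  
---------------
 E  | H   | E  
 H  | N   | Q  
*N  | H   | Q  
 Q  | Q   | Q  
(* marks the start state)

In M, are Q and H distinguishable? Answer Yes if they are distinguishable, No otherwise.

Yes

Reachable states from the start: {H,N,Q}. Unreachable: {E} — drop them.
Initial partition by acceptance: {Q} | {H,N}.
Stable partition: {Q} | {H,N} — 2 equivalence classes.
Q and H end up in different blocks, so they are distinguishable. For instance, the string 'ε' is accepted from only Q.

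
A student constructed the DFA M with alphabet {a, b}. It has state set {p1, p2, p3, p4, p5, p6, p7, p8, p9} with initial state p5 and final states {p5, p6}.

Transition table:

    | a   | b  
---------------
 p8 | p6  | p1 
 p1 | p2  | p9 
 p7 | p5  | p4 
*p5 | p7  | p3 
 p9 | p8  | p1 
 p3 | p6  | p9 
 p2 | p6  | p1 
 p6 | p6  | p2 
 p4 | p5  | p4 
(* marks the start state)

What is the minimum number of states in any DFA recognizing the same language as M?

5

All states are reachable from the start state.
Initial partition by acceptance: {p5,p6} | {p1,p2,p3,p4,p7,p8,p9}.
Split {p5,p6} by δ(·,a) → {p5} and {p6}.
On input a, block {p1,p2,p3,p4,p7,p8,p9} splits into {p2,p3,p8} and {p1,p9} and {p4,p7}.
Stable partition: {p5} | {p2,p3,p8} | {p6} | {p1,p9} | {p4,p7} — 5 equivalence classes.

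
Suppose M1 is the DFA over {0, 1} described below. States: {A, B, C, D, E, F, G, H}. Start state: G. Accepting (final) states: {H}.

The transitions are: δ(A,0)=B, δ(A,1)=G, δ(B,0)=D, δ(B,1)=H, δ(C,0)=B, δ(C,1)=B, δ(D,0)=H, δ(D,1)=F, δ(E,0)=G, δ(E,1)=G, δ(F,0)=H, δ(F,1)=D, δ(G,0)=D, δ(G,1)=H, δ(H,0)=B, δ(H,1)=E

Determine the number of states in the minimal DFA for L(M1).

4

First remove the unreachable states {A,C}; 6 states remain.
Initial partition by acceptance: {H} | {B,D,E,F,G}.
Split {B,D,E,F,G} by δ(·,0) → {B,E,G} and {D,F}.
On input 0, block {B,E,G} splits into {B,G} and {E}.
Stable partition: {H} | {B,G} | {D,F} | {E} — 4 equivalence classes.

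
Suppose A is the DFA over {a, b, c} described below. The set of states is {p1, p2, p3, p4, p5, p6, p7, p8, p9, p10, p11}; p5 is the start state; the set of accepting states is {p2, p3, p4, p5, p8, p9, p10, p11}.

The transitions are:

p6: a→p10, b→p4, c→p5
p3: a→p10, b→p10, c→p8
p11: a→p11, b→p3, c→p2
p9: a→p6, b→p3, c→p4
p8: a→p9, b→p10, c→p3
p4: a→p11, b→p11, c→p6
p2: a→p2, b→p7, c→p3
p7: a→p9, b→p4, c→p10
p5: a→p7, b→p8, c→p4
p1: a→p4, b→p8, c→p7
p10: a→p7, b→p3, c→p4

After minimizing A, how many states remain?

6

States {p1} cannot be reached from the start state, so discard them.
P0 = {p2,p3,p4,p5,p8,p9,p10,p11} | {p6,p7}.
Refine {p2,p3,p4,p5,p8,p9,p10,p11} on symbol a: members go to different blocks, giving {p2,p3,p4,p8,p11} and {p5,p9,p10}.
Split {p2,p3,p4,p8,p11} by δ(·,a) → {p2,p4,p11} and {p3,p8}.
Refine {p2,p4,p11} on symbol b: members go to different blocks, giving {p2} and {p4} and {p11}.
Stable partition: {p2} | {p6,p7} | {p5,p9,p10} | {p3,p8} | {p4} | {p11} — 6 equivalence classes.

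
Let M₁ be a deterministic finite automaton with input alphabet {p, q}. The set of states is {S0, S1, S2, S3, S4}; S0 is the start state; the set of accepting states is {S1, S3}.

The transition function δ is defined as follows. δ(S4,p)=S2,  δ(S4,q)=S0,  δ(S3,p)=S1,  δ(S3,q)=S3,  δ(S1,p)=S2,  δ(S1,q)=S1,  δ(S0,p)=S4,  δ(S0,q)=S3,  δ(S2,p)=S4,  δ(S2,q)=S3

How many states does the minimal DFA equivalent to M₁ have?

Initial partition by acceptance: {S1,S3} | {S0,S2,S4}.
Refine {S1,S3} on symbol p: members go to different blocks, giving {S1} and {S3}.
Refine {S0,S2,S4} on symbol q: members go to different blocks, giving {S0,S2} and {S4}.
Stable partition: {S1} | {S0,S2} | {S3} | {S4} — 4 equivalence classes.

4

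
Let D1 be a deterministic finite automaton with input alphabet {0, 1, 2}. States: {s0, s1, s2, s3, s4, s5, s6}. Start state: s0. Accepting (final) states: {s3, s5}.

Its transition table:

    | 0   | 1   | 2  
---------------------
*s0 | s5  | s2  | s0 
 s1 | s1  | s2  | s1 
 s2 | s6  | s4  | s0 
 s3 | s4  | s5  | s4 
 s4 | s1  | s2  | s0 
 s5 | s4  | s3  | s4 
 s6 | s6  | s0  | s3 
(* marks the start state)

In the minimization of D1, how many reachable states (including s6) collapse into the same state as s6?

Every state is reachable, so we keep all 7.
P0 = {s3,s5} | {s0,s1,s2,s4,s6}.
Split {s0,s1,s2,s4,s6} by δ(·,0) → {s1,s2,s4,s6} and {s0}.
Refine {s1,s2,s4,s6} on symbol 1: members go to different blocks, giving {s1,s2,s4} and {s6}.
Split {s1,s2,s4} by δ(·,0) → {s1,s4} and {s2}.
Split {s1,s4} by δ(·,2) → {s1} and {s4}.
No further refinement is possible. Final partition (6 blocks): {s3,s5} | {s1} | {s0} | {s6} | {s2} | {s4}.
State s6 belongs to the block {s6}, which has 1 states.

1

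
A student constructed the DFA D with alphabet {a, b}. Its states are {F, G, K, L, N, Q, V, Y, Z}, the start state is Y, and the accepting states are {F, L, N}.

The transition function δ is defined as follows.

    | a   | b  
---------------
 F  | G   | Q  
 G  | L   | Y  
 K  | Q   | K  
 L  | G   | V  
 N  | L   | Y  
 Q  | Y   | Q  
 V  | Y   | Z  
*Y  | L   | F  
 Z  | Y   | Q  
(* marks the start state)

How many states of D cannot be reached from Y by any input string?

2

BFS from Y reaches {F, G, L, Q, V, Y, Z}; the 2 state(s) K, N are never visited.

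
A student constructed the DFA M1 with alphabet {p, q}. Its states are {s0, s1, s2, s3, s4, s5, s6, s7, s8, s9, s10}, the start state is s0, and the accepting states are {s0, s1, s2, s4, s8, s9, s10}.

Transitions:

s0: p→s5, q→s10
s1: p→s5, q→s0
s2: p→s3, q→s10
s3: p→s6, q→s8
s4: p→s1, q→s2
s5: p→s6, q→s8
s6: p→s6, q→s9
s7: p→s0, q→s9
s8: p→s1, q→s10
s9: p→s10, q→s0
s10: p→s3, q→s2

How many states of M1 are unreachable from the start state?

2

BFS from s0 reaches {s0, s1, s2, s3, s5, s6, s8, s9, s10}; the 2 state(s) s4, s7 are never visited.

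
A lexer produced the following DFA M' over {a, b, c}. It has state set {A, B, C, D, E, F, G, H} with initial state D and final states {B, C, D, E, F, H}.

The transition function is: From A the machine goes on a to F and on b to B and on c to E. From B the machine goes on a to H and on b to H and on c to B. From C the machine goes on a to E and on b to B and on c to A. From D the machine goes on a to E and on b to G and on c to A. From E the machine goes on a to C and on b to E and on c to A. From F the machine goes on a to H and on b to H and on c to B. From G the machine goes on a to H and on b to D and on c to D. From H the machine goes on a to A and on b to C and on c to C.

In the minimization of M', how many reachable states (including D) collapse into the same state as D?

1

Every state is reachable, so we keep all 8.
Start with accepting vs non-accepting: {B,C,D,E,F,H} | {A,G}.
Split {B,C,D,E,F,H} by δ(·,a) → {B,C,D,E,F} and {H}.
On input a, block {B,C,D,E,F} splits into {C,D,E} and {B,F}.
On input b, block {C,D,E} splits into {C} and {D} and {E}.
Refine {A,G} on symbol a: members go to different blocks, giving {A} and {G}.
The partition is now stable with 7 blocks: {C} | {A} | {H} | {B,F} | {D} | {E} | {G}.
The equivalence class containing D is {D}, of size 1.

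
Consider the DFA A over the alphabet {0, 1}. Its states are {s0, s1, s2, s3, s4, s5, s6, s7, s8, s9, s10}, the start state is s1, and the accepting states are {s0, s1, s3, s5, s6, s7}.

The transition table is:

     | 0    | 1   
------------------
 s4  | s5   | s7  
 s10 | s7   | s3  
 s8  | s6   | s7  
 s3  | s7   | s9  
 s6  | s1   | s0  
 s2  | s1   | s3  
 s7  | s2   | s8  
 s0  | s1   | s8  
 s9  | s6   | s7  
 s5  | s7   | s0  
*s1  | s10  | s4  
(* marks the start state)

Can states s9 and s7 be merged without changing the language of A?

No

Initial partition by acceptance: {s0,s1,s3,s5,s6,s7} | {s2,s4,s8,s9,s10}.
Refine {s0,s1,s3,s5,s6,s7} on symbol 0: members go to different blocks, giving {s0,s3,s5,s6} and {s1,s7}.
On input 1, block {s0,s3,s5,s6} splits into {s0,s3} and {s5,s6}.
Split {s2,s4,s8,s9,s10} by δ(·,0) → {s4,s8,s9} and {s2,s10}.
Stable partition: {s0,s3} | {s4,s8,s9} | {s1,s7} | {s5,s6} | {s2,s10} — 5 equivalence classes.
s9 and s7 end up in different blocks, so they are distinguishable. For instance, the string 'ε' is accepted from only s7.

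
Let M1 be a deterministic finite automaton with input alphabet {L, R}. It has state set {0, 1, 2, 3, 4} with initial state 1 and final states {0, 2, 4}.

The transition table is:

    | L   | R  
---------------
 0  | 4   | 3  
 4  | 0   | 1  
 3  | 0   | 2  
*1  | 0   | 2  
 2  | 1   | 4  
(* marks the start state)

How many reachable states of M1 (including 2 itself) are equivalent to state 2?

All states are reachable from the start state.
Initial partition by acceptance: {0,2,4} | {1,3}.
Refine {0,2,4} on symbol L: members go to different blocks, giving {0,4} and {2}.
No further refinement is possible. Final partition (3 blocks): {0,4} | {1,3} | {2}.
The equivalence class containing 2 is {2}, of size 1.

1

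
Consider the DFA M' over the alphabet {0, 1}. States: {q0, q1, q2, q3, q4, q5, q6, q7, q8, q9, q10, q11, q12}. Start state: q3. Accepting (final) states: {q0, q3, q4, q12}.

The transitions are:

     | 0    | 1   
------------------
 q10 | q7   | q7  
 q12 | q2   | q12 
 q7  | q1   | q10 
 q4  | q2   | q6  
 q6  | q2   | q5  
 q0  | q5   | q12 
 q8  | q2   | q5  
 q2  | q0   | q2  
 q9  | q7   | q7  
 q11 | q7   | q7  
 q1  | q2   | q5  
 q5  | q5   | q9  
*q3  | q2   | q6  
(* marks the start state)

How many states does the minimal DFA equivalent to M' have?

First remove the unreachable states {q4,q8,q11}; 10 states remain.
Initial partition by acceptance: {q0,q3,q12} | {q1,q2,q5,q6,q7,q9,q10}.
On input 1, block {q0,q3,q12} splits into {q0,q12} and {q3}.
Refine {q1,q2,q5,q6,q7,q9,q10} on symbol 0: members go to different blocks, giving {q1,q5,q6,q7,q9,q10} and {q2}.
Refine {q0,q12} on symbol 0: members go to different blocks, giving {q0} and {q12}.
On input 0, block {q1,q5,q6,q7,q9,q10} splits into {q5,q7,q9,q10} and {q1,q6}.
On input 0, block {q5,q7,q9,q10} splits into {q5,q9,q10} and {q7}.
On input 0, block {q5,q9,q10} splits into {q9,q10} and {q5}.
The partition is now stable with 8 blocks: {q0} | {q9,q10} | {q3} | {q2} | {q12} | {q1,q6} | {q7} | {q5}.

8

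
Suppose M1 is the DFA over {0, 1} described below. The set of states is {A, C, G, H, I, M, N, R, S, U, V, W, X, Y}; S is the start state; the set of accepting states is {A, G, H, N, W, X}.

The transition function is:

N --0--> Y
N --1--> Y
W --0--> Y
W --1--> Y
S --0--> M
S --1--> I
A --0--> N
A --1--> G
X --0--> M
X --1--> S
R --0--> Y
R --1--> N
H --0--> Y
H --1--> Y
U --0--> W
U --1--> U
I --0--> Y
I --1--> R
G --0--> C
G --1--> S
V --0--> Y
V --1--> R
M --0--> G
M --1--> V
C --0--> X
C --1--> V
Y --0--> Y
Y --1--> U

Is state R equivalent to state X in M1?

No

First remove the unreachable states {A,H}; 12 states remain.
Initial partition by acceptance: {G,N,W,X} | {C,I,M,R,S,U,V,Y}.
On input 0, block {C,I,M,R,S,U,V,Y} splits into {I,R,S,V,Y} and {C,M,U}.
On input 0, block {G,N,W,X} splits into {G,X} and {N,W}.
On input 0, block {I,R,S,V,Y} splits into {I,R,V,Y} and {S}.
On input 1, block {I,R,V,Y} splits into {I,V} and {R} and {Y}.
Refine {C,M,U} on symbol 0: members go to different blocks, giving {C,M} and {U}.
Stable partition: {G,X} | {I,V} | {C,M} | {N,W} | {S} | {R} | {Y} | {U} — 8 equivalence classes.
R and X end up in different blocks, so they are distinguishable. For instance, the string 'ε' is accepted from only X.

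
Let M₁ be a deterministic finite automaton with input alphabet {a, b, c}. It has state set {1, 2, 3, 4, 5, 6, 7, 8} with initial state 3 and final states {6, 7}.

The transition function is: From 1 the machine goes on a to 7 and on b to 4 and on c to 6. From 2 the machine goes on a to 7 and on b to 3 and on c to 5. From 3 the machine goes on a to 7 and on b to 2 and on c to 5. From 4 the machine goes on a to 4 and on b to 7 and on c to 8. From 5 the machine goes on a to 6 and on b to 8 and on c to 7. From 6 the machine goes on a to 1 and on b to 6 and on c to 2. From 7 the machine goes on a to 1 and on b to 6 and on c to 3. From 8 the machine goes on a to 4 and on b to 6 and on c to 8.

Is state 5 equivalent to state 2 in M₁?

Start with accepting vs non-accepting: {6,7} | {1,2,3,4,5,8}.
Refine {1,2,3,4,5,8} on symbol a: members go to different blocks, giving {1,2,3,5} and {4,8}.
Refine {1,2,3,5} on symbol b: members go to different blocks, giving {1,5} and {2,3}.
Stable partition: {6,7} | {1,5} | {4,8} | {2,3} — 4 equivalence classes.
5 and 2 end up in different blocks, so they are distinguishable. For instance, the string 'c' is accepted from only 5.

No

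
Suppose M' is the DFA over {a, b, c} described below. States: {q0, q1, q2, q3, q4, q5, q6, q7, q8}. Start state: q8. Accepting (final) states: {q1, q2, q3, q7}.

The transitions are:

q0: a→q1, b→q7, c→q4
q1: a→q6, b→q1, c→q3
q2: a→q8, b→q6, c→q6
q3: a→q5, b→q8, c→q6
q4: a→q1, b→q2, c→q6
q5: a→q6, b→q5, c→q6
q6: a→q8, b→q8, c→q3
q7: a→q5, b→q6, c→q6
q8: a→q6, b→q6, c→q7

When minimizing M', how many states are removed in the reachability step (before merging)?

BFS from q8 reaches {q3, q5, q6, q7, q8}; the 4 state(s) q0, q1, q2, q4 are never visited.

4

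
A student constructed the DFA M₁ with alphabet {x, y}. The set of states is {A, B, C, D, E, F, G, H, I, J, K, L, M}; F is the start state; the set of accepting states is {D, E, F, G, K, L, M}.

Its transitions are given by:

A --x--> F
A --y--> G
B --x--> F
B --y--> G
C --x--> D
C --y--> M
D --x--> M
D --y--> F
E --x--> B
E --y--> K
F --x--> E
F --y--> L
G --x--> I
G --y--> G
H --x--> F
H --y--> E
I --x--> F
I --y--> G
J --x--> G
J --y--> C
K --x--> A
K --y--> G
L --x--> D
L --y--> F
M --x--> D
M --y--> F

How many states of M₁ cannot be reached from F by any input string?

3

BFS from F reaches {A, B, D, E, F, G, I, K, L, M}; the 3 state(s) C, H, J are never visited.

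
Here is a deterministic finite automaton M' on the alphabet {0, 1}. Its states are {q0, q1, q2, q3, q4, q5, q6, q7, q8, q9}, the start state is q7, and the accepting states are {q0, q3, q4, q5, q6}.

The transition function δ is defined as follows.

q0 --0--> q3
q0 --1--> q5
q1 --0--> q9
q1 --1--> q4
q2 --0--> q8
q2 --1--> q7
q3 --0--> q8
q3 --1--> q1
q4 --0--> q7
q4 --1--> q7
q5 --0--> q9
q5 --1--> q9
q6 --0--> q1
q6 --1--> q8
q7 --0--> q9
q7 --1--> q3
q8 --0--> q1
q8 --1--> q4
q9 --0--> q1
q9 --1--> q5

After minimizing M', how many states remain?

States {q0,q2,q6} cannot be reached from the start state, so discard them.
Initial partition by acceptance: {q3,q4,q5} | {q1,q7,q8,q9}.
No further refinement is possible. Final partition (2 blocks): {q3,q4,q5} | {q1,q7,q8,q9}.

2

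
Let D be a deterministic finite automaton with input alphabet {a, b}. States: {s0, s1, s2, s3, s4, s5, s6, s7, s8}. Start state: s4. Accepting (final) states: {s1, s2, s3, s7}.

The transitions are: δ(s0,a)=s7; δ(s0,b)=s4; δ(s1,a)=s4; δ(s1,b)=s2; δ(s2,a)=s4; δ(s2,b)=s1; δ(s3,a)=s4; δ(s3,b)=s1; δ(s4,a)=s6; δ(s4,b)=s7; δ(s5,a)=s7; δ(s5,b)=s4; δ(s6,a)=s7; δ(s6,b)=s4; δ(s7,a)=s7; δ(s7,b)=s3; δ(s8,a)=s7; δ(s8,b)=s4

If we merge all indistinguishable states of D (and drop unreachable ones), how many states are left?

Reachable states from the start: {s1,s2,s3,s4,s6,s7}. Unreachable: {s0,s5,s8} — drop them.
P0 = {s1,s2,s3,s7} | {s4,s6}.
Refine {s1,s2,s3,s7} on symbol a: members go to different blocks, giving {s1,s2,s3} and {s7}.
Refine {s4,s6} on symbol a: members go to different blocks, giving {s4} and {s6}.
No further refinement is possible. Final partition (4 blocks): {s1,s2,s3} | {s4} | {s7} | {s6}.

4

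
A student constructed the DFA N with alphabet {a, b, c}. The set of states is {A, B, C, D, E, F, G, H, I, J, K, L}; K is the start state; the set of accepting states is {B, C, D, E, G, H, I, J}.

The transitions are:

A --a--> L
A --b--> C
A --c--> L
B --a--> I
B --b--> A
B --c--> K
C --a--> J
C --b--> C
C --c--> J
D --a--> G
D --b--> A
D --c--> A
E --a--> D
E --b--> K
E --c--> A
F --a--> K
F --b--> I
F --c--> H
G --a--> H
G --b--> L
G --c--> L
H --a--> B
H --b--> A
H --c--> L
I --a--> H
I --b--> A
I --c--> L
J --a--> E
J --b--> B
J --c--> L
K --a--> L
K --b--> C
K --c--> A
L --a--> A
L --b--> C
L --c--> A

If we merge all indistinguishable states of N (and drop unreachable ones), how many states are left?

4

First remove the unreachable states {F}; 11 states remain.
Initial partition by acceptance: {B,C,D,E,G,H,I,J} | {A,K,L}.
Split {B,C,D,E,G,H,I,J} by δ(·,b) → {B,D,E,G,H,I} and {C,J}.
On input a, block {C,J} splits into {C} and {J}.
The partition is now stable with 4 blocks: {B,D,E,G,H,I} | {A,K,L} | {C} | {J}.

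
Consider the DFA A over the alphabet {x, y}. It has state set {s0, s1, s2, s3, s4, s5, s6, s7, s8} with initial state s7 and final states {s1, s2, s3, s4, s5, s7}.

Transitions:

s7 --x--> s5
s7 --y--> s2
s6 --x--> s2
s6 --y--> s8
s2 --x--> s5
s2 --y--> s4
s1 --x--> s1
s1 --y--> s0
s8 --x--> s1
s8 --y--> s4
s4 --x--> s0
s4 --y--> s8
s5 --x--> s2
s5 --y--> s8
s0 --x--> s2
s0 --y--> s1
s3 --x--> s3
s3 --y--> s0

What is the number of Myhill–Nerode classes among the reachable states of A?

First remove the unreachable states {s3,s6}; 7 states remain.
Initial partition by acceptance: {s1,s2,s4,s5,s7} | {s0,s8}.
On input x, block {s1,s2,s4,s5,s7} splits into {s1,s2,s5,s7} and {s4}.
Split {s1,s2,s5,s7} by δ(·,y) → {s1,s5} and {s2} and {s7}.
On input x, block {s1,s5} splits into {s1} and {s5}.
On input x, block {s0,s8} splits into {s0} and {s8}.
The partition is now stable with 7 blocks: {s1} | {s0} | {s4} | {s2} | {s7} | {s5} | {s8}.

7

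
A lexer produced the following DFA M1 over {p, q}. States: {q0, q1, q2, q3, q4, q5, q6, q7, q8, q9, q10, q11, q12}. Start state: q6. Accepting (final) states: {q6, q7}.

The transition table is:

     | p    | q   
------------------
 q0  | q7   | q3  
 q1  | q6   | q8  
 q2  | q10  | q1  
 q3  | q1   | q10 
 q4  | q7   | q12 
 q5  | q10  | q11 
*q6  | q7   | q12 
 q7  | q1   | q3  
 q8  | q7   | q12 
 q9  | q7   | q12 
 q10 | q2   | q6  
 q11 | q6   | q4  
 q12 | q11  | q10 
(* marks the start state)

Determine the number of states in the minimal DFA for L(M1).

7

States {q0,q5,q9} cannot be reached from the start state, so discard them.
Start with accepting vs non-accepting: {q6,q7} | {q1,q2,q3,q4,q8,q10,q11,q12}.
Refine {q6,q7} on symbol p: members go to different blocks, giving {q6} and {q7}.
On input p, block {q1,q2,q3,q4,q8,q10,q11,q12} splits into {q2,q3,q10,q12} and {q1,q11} and {q4,q8}.
Refine {q2,q3,q10,q12} on symbol p: members go to different blocks, giving {q2,q10} and {q3,q12}.
Refine {q2,q10} on symbol q: members go to different blocks, giving {q2} and {q10}.
Stable partition: {q6} | {q2} | {q7} | {q1,q11} | {q4,q8} | {q3,q12} | {q10} — 7 equivalence classes.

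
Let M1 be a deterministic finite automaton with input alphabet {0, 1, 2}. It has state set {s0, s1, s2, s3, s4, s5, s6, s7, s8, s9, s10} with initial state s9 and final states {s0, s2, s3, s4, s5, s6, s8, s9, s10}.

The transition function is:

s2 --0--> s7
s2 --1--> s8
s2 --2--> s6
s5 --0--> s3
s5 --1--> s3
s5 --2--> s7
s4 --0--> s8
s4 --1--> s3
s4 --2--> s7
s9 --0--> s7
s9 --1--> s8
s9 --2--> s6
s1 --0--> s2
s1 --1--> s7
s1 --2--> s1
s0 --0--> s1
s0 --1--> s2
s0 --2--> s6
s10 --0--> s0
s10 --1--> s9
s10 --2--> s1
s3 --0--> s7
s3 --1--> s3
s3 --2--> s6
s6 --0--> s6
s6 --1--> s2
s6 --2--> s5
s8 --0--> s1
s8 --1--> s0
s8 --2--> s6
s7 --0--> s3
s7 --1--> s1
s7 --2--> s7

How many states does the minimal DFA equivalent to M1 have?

Reachable states from the start: {s0,s1,s2,s3,s5,s6,s7,s8,s9}. Unreachable: {s4,s10} — drop them.
P0 = {s0,s2,s3,s5,s6,s8,s9} | {s1,s7}.
Refine {s0,s2,s3,s5,s6,s8,s9} on symbol 0: members go to different blocks, giving {s0,s2,s3,s8,s9} and {s5,s6}.
Split {s5,s6} by δ(·,0) → {s5} and {s6}.
No further refinement is possible. Final partition (4 blocks): {s0,s2,s3,s8,s9} | {s1,s7} | {s5} | {s6}.

4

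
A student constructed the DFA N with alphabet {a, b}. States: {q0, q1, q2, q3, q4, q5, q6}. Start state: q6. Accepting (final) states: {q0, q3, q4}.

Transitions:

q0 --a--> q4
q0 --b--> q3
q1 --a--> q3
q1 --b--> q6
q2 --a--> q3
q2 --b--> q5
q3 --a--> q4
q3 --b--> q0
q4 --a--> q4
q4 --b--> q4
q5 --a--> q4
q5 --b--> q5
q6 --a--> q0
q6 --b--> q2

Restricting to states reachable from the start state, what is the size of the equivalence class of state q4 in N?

3

Reachable states from the start: {q0,q2,q3,q4,q5,q6}. Unreachable: {q1} — drop them.
Start with accepting vs non-accepting: {q0,q3,q4} | {q2,q5,q6}.
The partition is now stable with 2 blocks: {q0,q3,q4} | {q2,q5,q6}.
State q4 belongs to the block {q0,q3,q4}, which has 3 states.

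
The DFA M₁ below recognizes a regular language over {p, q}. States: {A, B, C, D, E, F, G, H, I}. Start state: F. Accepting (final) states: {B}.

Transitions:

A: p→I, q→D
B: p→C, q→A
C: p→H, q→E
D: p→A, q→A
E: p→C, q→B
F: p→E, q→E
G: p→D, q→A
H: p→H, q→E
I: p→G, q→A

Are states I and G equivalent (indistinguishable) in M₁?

Yes

Every state is reachable, so we keep all 9.
Initial partition by acceptance: {B} | {A,C,D,E,F,G,H,I}.
Refine {A,C,D,E,F,G,H,I} on symbol q: members go to different blocks, giving {A,C,D,F,G,H,I} and {E}.
Refine {A,C,D,F,G,H,I} on symbol p: members go to different blocks, giving {A,C,D,G,H,I} and {F}.
Split {A,C,D,G,H,I} by δ(·,q) → {A,D,G,I} and {C,H}.
No further refinement is possible. Final partition (5 blocks): {B} | {A,D,G,I} | {E} | {F} | {C,H}.
I and G lie in the same block of the stable partition, so they are equivalent — no string distinguishes them.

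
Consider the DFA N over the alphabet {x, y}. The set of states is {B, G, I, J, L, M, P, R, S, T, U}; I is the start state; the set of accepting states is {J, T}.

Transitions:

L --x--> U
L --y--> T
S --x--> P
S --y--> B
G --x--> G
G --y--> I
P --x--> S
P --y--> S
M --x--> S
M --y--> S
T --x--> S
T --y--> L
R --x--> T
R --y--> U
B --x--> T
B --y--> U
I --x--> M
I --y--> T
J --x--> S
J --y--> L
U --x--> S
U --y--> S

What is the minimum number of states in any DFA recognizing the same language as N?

Reachable states from the start: {B,I,L,M,P,S,T,U}. Unreachable: {G,J,R} — drop them.
Initial partition by acceptance: {T} | {B,I,L,M,P,S,U}.
Split {B,I,L,M,P,S,U} by δ(·,x) → {I,L,M,P,S,U} and {B}.
Refine {I,L,M,P,S,U} on symbol y: members go to different blocks, giving {M,P,U} and {I,L} and {S}.
No further refinement is possible. Final partition (5 blocks): {T} | {M,P,U} | {B} | {I,L} | {S}.

5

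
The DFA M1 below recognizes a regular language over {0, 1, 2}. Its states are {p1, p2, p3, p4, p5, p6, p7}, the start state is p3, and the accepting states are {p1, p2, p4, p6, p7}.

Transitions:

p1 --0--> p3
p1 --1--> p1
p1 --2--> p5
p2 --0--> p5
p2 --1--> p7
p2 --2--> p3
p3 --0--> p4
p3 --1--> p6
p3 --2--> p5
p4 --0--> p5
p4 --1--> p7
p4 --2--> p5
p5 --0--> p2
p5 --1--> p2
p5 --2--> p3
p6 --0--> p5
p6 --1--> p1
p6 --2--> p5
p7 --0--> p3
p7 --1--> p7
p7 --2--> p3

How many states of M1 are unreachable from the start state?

A breadth-first search from the start state visits every state.

0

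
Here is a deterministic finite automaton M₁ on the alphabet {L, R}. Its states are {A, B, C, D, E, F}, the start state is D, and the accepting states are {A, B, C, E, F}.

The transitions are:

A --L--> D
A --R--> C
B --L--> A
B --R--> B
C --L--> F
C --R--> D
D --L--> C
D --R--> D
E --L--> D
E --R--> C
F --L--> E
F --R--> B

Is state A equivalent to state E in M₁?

Every state is reachable, so we keep all 6.
Initial partition by acceptance: {A,B,C,E,F} | {D}.
Split {A,B,C,E,F} by δ(·,L) → {B,C,F} and {A,E}.
On input L, block {B,C,F} splits into {B,F} and {C}.
No further refinement is possible. Final partition (4 blocks): {B,F} | {D} | {A,E} | {C}.
A and E lie in the same block of the stable partition, so they are equivalent — no string distinguishes them.

Yes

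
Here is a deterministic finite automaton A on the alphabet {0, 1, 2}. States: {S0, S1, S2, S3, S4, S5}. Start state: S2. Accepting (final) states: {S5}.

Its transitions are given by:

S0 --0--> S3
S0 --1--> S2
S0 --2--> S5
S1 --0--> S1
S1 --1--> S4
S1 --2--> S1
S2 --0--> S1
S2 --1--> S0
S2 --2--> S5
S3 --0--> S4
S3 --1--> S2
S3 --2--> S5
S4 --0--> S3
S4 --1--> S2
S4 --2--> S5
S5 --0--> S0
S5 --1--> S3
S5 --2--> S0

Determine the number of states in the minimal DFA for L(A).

All states are reachable from the start state.
Initial partition by acceptance: {S5} | {S0,S1,S2,S3,S4}.
Refine {S0,S1,S2,S3,S4} on symbol 2: members go to different blocks, giving {S0,S2,S3,S4} and {S1}.
Refine {S0,S2,S3,S4} on symbol 0: members go to different blocks, giving {S0,S3,S4} and {S2}.
Stable partition: {S5} | {S0,S3,S4} | {S1} | {S2} — 4 equivalence classes.

4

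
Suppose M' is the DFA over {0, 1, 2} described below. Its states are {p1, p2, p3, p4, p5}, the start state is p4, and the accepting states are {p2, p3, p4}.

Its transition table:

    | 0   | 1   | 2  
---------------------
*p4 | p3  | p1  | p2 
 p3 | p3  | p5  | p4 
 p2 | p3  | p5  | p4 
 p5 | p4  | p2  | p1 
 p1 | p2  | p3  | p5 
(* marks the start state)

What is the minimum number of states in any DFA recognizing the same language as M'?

2

Start with accepting vs non-accepting: {p2,p3,p4} | {p1,p5}.
Stable partition: {p2,p3,p4} | {p1,p5} — 2 equivalence classes.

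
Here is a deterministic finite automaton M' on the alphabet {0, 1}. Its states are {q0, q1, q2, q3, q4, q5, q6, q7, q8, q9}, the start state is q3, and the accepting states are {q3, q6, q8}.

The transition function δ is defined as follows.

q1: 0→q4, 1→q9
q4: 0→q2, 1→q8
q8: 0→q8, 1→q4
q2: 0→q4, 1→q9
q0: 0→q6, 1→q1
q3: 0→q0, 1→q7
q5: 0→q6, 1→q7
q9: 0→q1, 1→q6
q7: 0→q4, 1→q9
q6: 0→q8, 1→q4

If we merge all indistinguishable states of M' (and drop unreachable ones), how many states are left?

5

States {q5} cannot be reached from the start state, so discard them.
Initial partition by acceptance: {q3,q6,q8} | {q0,q1,q2,q4,q7,q9}.
Split {q3,q6,q8} by δ(·,0) → {q6,q8} and {q3}.
On input 0, block {q0,q1,q2,q4,q7,q9} splits into {q1,q2,q4,q7,q9} and {q0}.
Split {q1,q2,q4,q7,q9} by δ(·,1) → {q1,q2,q7} and {q4,q9}.
The partition is now stable with 5 blocks: {q6,q8} | {q1,q2,q7} | {q3} | {q0} | {q4,q9}.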